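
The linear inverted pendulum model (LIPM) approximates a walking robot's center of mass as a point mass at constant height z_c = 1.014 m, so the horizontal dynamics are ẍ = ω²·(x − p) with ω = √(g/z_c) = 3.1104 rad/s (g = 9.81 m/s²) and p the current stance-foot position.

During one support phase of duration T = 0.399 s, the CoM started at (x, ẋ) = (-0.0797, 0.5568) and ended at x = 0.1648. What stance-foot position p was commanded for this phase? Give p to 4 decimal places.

p = -0.0348

ωT = 3.1104·0.399 = 1.241050; cosh(ωT) = 1.874162, sinh(ωT) = 1.585081
x(T) = p + (x₀−p)·cosh(ωT) + (ẋ₀/ω)·sinh(ωT) ⇒ p·(1 − cosh) = x(T) − x₀·cosh − (ẋ₀/ω)·sinh
numerator   = 0.1648 − (-0.0797)·1.874162 − (0.5568/3.1104)·1.585081 = 0.030422
denominator = 1 − 1.874162 = -0.874162
p = 0.030422 / -0.874162 = -0.0348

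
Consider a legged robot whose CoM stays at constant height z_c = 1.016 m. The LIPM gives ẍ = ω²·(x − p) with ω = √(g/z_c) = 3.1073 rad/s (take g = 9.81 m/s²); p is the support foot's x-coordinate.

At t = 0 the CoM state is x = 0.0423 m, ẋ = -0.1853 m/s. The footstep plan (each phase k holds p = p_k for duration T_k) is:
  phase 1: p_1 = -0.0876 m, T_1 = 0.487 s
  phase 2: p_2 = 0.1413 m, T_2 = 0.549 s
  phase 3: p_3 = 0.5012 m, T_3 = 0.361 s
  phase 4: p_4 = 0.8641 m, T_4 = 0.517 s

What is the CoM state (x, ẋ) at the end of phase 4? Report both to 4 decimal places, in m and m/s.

x = 0.9575, ẋ = 0.5965

phase 1: p=-0.0876, T=0.487, ωT=1.513255, cosh=2.380841, sinh=2.160649; start (x,ẋ)=(0.042300, -0.185300) → end (x,ẋ)=(0.092824, 0.430951)
phase 2: p=0.1413, T=0.549, ωT=1.705908, cosh=2.843995, sinh=2.662387; start (x,ẋ)=(0.092824, 0.430951) → end (x,ẋ)=(0.372679, 0.824584)
phase 3: p=0.5012, T=0.361, ωT=1.121735, cosh=1.697946, sinh=1.372232; start (x,ẋ)=(0.372679, 0.824584) → end (x,ẋ)=(0.647128, 0.852095)
phase 4: p=0.8641, T=0.517, ωT=1.606474, cosh=2.592898, sinh=2.392305; start (x,ẋ)=(0.647128, 0.852095) → end (x,ẋ)=(0.957540, 0.596511)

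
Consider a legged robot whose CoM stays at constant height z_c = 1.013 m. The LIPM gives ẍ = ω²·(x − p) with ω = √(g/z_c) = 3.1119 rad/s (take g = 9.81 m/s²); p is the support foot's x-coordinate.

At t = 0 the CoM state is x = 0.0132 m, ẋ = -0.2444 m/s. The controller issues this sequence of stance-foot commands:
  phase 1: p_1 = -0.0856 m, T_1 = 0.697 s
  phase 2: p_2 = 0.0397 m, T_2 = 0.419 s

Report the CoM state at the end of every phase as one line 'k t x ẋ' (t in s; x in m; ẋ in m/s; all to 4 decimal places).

1 0.6970 0.0132 0.2443
2 1.1160 0.1212 0.3423

phase 1: p=-0.0856, T=0.697, ωT=2.168994, cosh=4.431886, sinh=4.317594; start (x,ẋ)=(0.013200, -0.244400) → end (x,ẋ)=(0.013179, 0.244316)
phase 2: p=0.0397, T=0.419, ωT=1.303886, cosh=1.977529, sinh=1.706054; start (x,ẋ)=(0.013179, 0.244316) → end (x,ẋ)=(0.121196, 0.342337)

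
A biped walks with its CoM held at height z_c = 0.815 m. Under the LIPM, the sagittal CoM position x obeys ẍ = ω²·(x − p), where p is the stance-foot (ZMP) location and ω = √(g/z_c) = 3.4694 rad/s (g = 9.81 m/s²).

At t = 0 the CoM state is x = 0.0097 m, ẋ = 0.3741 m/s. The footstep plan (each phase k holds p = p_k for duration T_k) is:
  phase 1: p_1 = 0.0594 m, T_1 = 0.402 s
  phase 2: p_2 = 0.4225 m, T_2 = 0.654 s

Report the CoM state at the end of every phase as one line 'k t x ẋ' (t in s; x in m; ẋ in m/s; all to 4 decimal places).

phase 1: p=0.0594, T=0.402, ωT=1.394699, cosh=2.140834, sinh=1.892926; start (x,ẋ)=(0.009700, 0.374100) → end (x,ẋ)=(0.157112, 0.474490)
phase 2: p=0.4225, T=0.654, ωT=2.268988, cosh=4.886512, sinh=4.783095; start (x,ẋ)=(0.157112, 0.474490) → end (x,ẋ)=(-0.220166, -2.085374)

1 0.4020 0.1571 0.4745
2 1.0560 -0.2202 -2.0854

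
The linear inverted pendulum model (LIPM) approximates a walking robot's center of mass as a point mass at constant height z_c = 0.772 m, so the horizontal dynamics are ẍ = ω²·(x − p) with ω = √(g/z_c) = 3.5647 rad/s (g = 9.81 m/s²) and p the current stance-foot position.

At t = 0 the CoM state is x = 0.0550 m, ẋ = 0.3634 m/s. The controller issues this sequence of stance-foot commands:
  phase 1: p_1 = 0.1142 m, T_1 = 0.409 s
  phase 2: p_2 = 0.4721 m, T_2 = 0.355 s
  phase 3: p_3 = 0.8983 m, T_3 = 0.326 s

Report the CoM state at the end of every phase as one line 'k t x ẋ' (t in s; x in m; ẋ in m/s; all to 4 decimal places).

phase 1: p=0.1142, T=0.409, ωT=1.457962, cosh=2.264952, sinh=2.032242; start (x,ẋ)=(0.055000, 0.363400) → end (x,ẋ)=(0.187290, 0.394219)
phase 2: p=0.4721, T=0.355, ωT=1.265469, cosh=1.913430, sinh=1.631323; start (x,ẋ)=(0.187290, 0.394219) → end (x,ẋ)=(0.107543, -0.901911)
phase 3: p=0.8983, T=0.326, ωT=1.162092, cosh=1.754723, sinh=1.441892; start (x,ẋ)=(0.107543, -0.901911) → end (x,ẋ)=(-0.854074, -5.647023)

1 0.4090 0.1873 0.3942
2 0.7640 0.1075 -0.9019
3 1.0900 -0.8541 -5.6470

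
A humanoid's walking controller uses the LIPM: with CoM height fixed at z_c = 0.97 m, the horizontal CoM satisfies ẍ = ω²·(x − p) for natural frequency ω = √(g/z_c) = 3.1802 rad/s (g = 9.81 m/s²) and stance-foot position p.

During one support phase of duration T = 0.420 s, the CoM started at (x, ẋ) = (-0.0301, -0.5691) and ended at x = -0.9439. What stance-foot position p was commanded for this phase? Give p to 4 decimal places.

ωT = 3.1802·0.420 = 1.335684; cosh(ωT) = 2.032787, sinh(ωT) = 1.769809
x(T) = p + (x₀−p)·cosh(ωT) + (ẋ₀/ω)·sinh(ωT) ⇒ p·(1 − cosh) = x(T) − x₀·cosh − (ẋ₀/ω)·sinh
numerator   = -0.9439 − (-0.0301)·2.032787 − (-0.5691/3.1802)·1.769809 = -0.566004
denominator = 1 − 2.032787 = -1.032787
p = -0.566004 / -1.032787 = 0.5480

p = 0.5480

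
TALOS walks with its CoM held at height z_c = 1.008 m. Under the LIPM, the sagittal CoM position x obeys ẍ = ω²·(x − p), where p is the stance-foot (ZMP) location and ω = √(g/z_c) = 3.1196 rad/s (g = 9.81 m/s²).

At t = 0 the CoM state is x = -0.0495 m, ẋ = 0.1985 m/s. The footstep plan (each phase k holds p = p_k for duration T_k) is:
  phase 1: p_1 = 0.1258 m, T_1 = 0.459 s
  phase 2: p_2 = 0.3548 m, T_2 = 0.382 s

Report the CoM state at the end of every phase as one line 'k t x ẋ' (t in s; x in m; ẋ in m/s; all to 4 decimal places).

phase 1: p=0.1258, T=0.459, ωT=1.431896, cosh=2.212743, sinh=1.973888; start (x,ẋ)=(-0.049500, 0.198500) → end (x,ẋ)=(-0.136496, -0.640222)
phase 2: p=0.3548, T=0.382, ωT=1.191687, cosh=1.798170, sinh=1.494462; start (x,ẋ)=(-0.136496, -0.640222) → end (x,ẋ)=(-0.835335, -3.441709)

1 0.4590 -0.1365 -0.6402
2 0.8410 -0.8353 -3.4417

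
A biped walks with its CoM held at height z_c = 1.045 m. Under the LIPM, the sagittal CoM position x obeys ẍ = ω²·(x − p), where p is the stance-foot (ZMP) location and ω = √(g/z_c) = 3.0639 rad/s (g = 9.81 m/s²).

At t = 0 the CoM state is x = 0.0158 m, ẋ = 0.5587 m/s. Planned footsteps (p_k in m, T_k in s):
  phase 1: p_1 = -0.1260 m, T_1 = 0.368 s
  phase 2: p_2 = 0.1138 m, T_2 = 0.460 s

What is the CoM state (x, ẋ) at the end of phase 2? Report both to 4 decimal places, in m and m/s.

phase 1: p=-0.1260, T=0.368, ωT=1.127515, cosh=1.705905, sinh=1.382069; start (x,ẋ)=(0.015800, 0.558700) → end (x,ẋ)=(0.367917, 1.553544)
phase 2: p=0.1138, T=0.460, ωT=1.409394, cosh=2.168883, sinh=1.924591; start (x,ẋ)=(0.367917, 1.553544) → end (x,ẋ)=(1.640809, 4.867919)

x = 1.6408, ẋ = 4.8679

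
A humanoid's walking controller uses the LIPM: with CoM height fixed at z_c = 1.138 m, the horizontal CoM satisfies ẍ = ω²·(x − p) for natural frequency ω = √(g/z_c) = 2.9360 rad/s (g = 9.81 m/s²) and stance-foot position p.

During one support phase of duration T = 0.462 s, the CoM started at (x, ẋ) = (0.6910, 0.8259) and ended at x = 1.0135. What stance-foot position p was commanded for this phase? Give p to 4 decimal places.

ωT = 2.9360·0.462 = 1.356432; cosh(ωT) = 2.069947, sinh(ωT) = 1.812369
x(T) = p + (x₀−p)·cosh(ωT) + (ẋ₀/ω)·sinh(ωT) ⇒ p·(1 − cosh) = x(T) − x₀·cosh − (ẋ₀/ω)·sinh
numerator   = 1.0135 − (0.6910)·2.069947 − (0.8259/2.9360)·1.812369 = -0.926655
denominator = 1 − 2.069947 = -1.069947
p = -0.926655 / -1.069947 = 0.8661

p = 0.8661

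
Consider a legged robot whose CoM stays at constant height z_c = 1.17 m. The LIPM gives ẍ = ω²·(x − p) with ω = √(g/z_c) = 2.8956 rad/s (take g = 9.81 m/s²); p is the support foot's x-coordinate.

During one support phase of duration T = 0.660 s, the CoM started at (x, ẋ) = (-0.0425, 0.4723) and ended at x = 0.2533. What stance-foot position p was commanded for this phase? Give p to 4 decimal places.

ωT = 2.8956·0.660 = 1.911096; cosh(ωT) = 3.454206, sinh(ωT) = 3.306288
x(T) = p + (x₀−p)·cosh(ωT) + (ẋ₀/ω)·sinh(ωT) ⇒ p·(1 − cosh) = x(T) − x₀·cosh − (ẋ₀/ω)·sinh
numerator   = 0.2533 − (-0.0425)·3.454206 − (0.4723/2.8956)·3.306288 = -0.139183
denominator = 1 − 3.454206 = -2.454206
p = -0.139183 / -2.454206 = 0.0567

p = 0.0567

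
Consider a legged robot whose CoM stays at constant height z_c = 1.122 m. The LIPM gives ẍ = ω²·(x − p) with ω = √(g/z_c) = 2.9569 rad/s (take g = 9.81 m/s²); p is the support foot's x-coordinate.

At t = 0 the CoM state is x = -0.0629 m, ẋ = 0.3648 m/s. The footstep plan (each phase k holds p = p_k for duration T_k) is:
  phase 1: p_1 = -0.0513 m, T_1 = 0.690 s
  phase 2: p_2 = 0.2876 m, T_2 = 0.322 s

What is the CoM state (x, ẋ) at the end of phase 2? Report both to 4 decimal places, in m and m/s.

phase 1: p=-0.0513, T=0.690, ωT=2.040261, cosh=3.911306, sinh=3.781311; start (x,ẋ)=(-0.062900, 0.364800) → end (x,ẋ)=(0.369838, 1.297145)
phase 2: p=0.2876, T=0.322, ωT=0.952122, cosh=1.488562, sinh=1.102640; start (x,ẋ)=(0.369838, 1.297145) → end (x,ẋ)=(0.893728, 2.199011)

x = 0.8937, ẋ = 2.1990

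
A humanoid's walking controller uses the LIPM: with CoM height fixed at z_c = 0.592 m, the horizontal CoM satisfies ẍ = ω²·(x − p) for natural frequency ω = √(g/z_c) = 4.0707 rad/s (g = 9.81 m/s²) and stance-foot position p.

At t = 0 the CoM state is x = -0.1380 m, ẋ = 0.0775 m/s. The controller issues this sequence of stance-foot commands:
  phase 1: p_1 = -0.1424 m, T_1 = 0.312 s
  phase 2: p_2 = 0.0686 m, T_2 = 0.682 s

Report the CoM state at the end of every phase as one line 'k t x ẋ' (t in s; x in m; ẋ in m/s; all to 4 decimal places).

1 0.3120 -0.1027 0.1782
2 0.9940 -0.9621 -4.1411

phase 1: p=-0.1424, T=0.312, ωT=1.270058, cosh=1.920938, sinh=1.640123; start (x,ẋ)=(-0.138000, 0.077500) → end (x,ẋ)=(-0.102722, 0.178249)
phase 2: p=0.0686, T=0.682, ωT=2.776217, cosh=8.060219, sinh=7.997945; start (x,ẋ)=(-0.102722, 0.178249) → end (x,ẋ)=(-0.962080, -4.141058)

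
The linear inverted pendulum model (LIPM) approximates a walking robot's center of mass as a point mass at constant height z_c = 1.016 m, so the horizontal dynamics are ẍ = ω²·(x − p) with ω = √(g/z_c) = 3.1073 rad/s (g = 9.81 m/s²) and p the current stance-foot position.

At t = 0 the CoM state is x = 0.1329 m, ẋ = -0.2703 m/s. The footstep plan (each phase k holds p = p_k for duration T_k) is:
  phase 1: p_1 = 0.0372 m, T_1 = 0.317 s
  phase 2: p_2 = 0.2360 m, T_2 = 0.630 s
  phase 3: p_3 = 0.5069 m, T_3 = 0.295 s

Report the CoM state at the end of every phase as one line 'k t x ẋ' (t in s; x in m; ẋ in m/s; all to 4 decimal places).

1 0.3170 0.0830 -0.0698
2 0.9470 -0.3946 -1.9022
3 1.2420 -1.4437 -5.7016

phase 1: p=0.0372, T=0.317, ωT=0.985014, cosh=1.525642, sinh=1.152208; start (x,ẋ)=(0.132900, -0.270300) → end (x,ẋ)=(0.082975, -0.069751)
phase 2: p=0.2360, T=0.630, ωT=1.957599, cosh=3.611750, sinh=3.470552; start (x,ẋ)=(0.082975, -0.069751) → end (x,ẋ)=(-0.394593, -1.902152)
phase 3: p=0.5069, T=0.295, ωT=0.916653, cosh=1.450381, sinh=1.050526; start (x,ẋ)=(-0.394593, -1.902152) → end (x,ẋ)=(-1.443694, -5.701589)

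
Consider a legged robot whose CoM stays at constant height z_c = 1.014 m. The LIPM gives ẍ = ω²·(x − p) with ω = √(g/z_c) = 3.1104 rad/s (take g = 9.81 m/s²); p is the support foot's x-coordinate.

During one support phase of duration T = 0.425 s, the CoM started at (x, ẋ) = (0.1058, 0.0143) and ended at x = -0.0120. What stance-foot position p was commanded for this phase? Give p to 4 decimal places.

p = 0.2305

ωT = 3.1104·0.425 = 1.321920; cosh(ωT) = 2.008619, sinh(ωT) = 1.741996
x(T) = p + (x₀−p)·cosh(ωT) + (ẋ₀/ω)·sinh(ωT) ⇒ p·(1 − cosh) = x(T) − x₀·cosh − (ẋ₀/ω)·sinh
numerator   = -0.0120 − (0.1058)·2.008619 − (0.0143/3.1104)·1.741996 = -0.232521
denominator = 1 − 2.008619 = -1.008619
p = -0.232521 / -1.008619 = 0.2305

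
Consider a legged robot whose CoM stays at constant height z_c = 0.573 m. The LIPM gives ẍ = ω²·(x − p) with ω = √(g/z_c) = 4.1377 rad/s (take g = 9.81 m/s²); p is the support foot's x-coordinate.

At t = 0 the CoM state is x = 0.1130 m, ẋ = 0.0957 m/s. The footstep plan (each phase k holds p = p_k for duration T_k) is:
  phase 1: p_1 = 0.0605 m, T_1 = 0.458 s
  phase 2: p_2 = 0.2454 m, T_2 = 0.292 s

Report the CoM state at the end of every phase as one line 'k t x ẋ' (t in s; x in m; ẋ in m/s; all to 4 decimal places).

1 0.4580 0.3143 1.0318
2 0.7500 0.7511 2.3156

phase 1: p=0.0605, T=0.458, ωT=1.895067, cosh=3.401650, sinh=3.251342; start (x,ẋ)=(0.113000, 0.095700) → end (x,ẋ)=(0.314286, 1.031824)
phase 2: p=0.2454, T=0.292, ωT=1.208208, cosh=1.823107, sinh=1.524375; start (x,ẋ)=(0.314286, 1.031824) → end (x,ẋ)=(0.751123, 2.315620)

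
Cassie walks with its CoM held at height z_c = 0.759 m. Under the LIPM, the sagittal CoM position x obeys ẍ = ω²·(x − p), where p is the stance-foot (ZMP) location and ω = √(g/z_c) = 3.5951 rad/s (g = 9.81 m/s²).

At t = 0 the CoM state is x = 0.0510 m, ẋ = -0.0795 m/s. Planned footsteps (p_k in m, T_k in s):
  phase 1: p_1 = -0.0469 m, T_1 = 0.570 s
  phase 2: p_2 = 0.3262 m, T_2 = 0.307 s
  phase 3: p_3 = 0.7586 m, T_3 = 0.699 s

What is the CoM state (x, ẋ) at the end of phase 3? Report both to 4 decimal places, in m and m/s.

x = 2.0710, ẋ = 4.8787

phase 1: p=-0.0469, T=0.570, ωT=2.049207, cosh=3.945290, sinh=3.816453; start (x,ẋ)=(0.051000, -0.079500) → end (x,ẋ)=(0.254949, 1.029589)
phase 2: p=0.3262, T=0.307, ωT=1.103696, cosh=1.673466, sinh=1.341823; start (x,ẋ)=(0.254949, 1.029589) → end (x,ẋ)=(0.591244, 1.379269)
phase 3: p=0.7586, T=0.699, ωT=2.512975, cosh=6.211309, sinh=6.130282; start (x,ẋ)=(0.591244, 1.379269) → end (x,ẋ)=(2.071001, 4.878721)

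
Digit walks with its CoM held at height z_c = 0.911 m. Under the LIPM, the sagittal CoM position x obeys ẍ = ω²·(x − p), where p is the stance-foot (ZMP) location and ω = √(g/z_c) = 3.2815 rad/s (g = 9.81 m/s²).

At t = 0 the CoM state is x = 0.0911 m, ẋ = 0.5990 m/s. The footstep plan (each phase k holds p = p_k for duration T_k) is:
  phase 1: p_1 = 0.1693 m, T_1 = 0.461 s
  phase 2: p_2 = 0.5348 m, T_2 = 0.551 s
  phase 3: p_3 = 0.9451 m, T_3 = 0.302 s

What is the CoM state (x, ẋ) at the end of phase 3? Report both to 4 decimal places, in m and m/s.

phase 1: p=0.1693, T=0.461, ωT=1.512771, cosh=2.379796, sinh=2.159498; start (x,ẋ)=(0.091100, 0.599000) → end (x,ẋ)=(0.377391, 0.871342)
phase 2: p=0.5348, T=0.551, ωT=1.808107, cosh=3.131426, sinh=2.967462; start (x,ẋ)=(0.377391, 0.871342) → end (x,ẋ)=(0.829842, 1.195741)
phase 3: p=0.9451, T=0.302, ωT=0.991013, cosh=1.532581, sinh=1.161381; start (x,ẋ)=(0.829842, 1.195741) → end (x,ẋ)=(1.191651, 1.393312)

x = 1.1917, ẋ = 1.3933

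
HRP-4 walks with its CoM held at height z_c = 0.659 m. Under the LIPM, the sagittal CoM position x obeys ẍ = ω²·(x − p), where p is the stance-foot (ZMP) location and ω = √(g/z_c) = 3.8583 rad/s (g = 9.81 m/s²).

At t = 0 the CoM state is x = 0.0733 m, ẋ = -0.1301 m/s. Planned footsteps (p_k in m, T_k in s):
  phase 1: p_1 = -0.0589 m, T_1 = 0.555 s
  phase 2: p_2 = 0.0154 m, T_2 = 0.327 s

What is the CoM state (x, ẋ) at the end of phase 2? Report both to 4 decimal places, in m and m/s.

x = 1.3564, ẋ = 5.2337

phase 1: p=-0.0589, T=0.555, ωT=2.141357, cosh=4.314235, sinh=4.196740; start (x,ẋ)=(0.073300, -0.130100) → end (x,ẋ)=(0.369930, 1.579338)
phase 2: p=0.0154, T=0.327, ωT=1.261664, cosh=1.907238, sinh=1.624055; start (x,ẋ)=(0.369930, 1.579338) → end (x,ẋ)=(1.356356, 5.233689)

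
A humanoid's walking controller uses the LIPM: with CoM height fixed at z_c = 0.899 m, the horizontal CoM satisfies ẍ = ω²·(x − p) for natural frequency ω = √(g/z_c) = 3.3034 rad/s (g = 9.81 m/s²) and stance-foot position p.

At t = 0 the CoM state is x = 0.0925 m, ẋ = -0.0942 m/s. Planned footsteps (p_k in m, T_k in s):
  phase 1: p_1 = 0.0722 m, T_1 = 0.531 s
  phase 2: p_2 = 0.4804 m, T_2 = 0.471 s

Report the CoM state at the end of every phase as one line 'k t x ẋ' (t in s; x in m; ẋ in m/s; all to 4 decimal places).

phase 1: p=0.0722, T=0.531, ωT=1.754105, cosh=2.975669, sinh=2.802607; start (x,ẋ)=(0.092500, -0.094200) → end (x,ẋ)=(0.052687, -0.092368)
phase 2: p=0.4804, T=0.471, ωT=1.555901, cosh=2.475178, sinh=2.264179; start (x,ẋ)=(0.052687, -0.092368) → end (x,ẋ)=(-0.641576, -3.427703)

1 0.5310 0.0527 -0.0924
2 1.0020 -0.6416 -3.4277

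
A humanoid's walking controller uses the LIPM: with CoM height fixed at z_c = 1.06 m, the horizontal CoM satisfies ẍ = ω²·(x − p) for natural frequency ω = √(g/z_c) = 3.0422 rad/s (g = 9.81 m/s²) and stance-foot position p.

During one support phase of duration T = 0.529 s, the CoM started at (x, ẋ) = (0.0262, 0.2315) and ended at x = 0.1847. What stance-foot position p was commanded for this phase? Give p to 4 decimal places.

p = 0.0413

ωT = 3.0422·0.529 = 1.609324; cosh(ωT) = 2.599726, sinh(ωT) = 2.399703
x(T) = p + (x₀−p)·cosh(ωT) + (ẋ₀/ω)·sinh(ωT) ⇒ p·(1 − cosh) = x(T) − x₀·cosh − (ẋ₀/ω)·sinh
numerator   = 0.1847 − (0.0262)·2.599726 − (0.2315/3.0422)·2.399703 = -0.066021
denominator = 1 − 2.599726 = -1.599726
p = -0.066021 / -1.599726 = 0.0413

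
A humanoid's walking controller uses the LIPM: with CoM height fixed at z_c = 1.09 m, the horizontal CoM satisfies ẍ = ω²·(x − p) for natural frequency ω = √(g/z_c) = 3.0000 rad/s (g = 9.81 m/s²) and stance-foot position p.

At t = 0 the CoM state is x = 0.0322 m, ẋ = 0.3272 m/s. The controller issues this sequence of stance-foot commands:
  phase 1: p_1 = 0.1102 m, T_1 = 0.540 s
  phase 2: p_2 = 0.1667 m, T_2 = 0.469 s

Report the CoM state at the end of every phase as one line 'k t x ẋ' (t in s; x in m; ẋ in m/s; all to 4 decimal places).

1 0.5400 0.1702 0.2910
2 1.0090 0.3604 0.6499

phase 1: p=0.1102, T=0.540, ωT=1.620000, cosh=2.625495, sinh=2.427596; start (x,ẋ)=(0.032200, 0.327200) → end (x,ẋ)=(0.170181, 0.291004)
phase 2: p=0.1667, T=0.469, ωT=1.407000, cosh=2.164281, sinh=1.919405; start (x,ẋ)=(0.170181, 0.291004) → end (x,ẋ)=(0.360419, 0.649861)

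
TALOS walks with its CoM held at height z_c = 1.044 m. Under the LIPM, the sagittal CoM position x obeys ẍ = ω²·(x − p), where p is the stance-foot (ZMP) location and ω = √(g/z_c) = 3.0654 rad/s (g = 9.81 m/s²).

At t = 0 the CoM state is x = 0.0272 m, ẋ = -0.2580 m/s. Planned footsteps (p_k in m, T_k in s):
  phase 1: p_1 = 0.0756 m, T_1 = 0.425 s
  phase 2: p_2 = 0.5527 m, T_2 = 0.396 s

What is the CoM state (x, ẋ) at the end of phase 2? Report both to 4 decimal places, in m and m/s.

phase 1: p=0.0756, T=0.425, ωT=1.302795, cosh=1.975669, sinh=1.703898; start (x,ẋ)=(0.027200, -0.258000) → end (x,ẋ)=(-0.163431, -0.762522)
phase 2: p=0.5527, T=0.396, ωT=1.213898, cosh=1.831810, sinh=1.534773; start (x,ẋ)=(-0.163431, -0.762522) → end (x,ẋ)=(-1.140893, -4.765974)

x = -1.1409, ẋ = -4.7660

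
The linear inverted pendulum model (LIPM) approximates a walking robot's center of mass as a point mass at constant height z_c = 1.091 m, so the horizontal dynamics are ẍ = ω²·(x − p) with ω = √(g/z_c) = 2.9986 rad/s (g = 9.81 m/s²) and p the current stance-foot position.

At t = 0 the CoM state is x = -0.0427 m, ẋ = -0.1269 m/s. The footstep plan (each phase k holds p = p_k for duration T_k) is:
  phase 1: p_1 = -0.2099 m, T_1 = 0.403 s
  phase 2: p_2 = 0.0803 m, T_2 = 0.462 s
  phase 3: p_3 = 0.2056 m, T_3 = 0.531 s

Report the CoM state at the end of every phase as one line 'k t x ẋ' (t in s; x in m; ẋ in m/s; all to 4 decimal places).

phase 1: p=-0.2099, T=0.403, ωT=1.208436, cosh=1.823454, sinh=1.524790; start (x,ẋ)=(-0.042700, -0.126900) → end (x,ẋ)=(0.030453, 0.533081)
phase 2: p=0.0803, T=0.462, ωT=1.385353, cosh=2.123236, sinh=1.873001; start (x,ẋ)=(0.030453, 0.533081) → end (x,ẋ)=(0.307438, 0.851896)
phase 3: p=0.2056, T=0.531, ωT=1.592257, cosh=2.559147, sinh=2.355681; start (x,ẋ)=(0.307438, 0.851896) → end (x,ẋ)=(1.135464, 2.899488)

1 0.4030 0.0305 0.5331
2 0.8650 0.3074 0.8519
3 1.3960 1.1355 2.8995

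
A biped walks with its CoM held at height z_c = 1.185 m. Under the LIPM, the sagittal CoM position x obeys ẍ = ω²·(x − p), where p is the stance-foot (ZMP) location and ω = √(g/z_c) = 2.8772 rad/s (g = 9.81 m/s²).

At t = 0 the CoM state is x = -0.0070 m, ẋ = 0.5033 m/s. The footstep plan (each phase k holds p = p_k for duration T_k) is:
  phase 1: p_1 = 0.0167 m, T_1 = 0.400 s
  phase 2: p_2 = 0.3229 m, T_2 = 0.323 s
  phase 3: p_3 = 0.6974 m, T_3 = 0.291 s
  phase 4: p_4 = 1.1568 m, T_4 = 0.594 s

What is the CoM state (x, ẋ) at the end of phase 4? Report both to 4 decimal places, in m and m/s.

phase 1: p=0.0167, T=0.400, ωT=1.150880, cosh=1.738666, sinh=1.422308; start (x,ẋ)=(-0.007000, 0.503300) → end (x,ẋ)=(0.224294, 0.778084)
phase 2: p=0.3229, T=0.323, ωT=0.929336, cosh=1.463821, sinh=1.069005; start (x,ẋ)=(0.224294, 0.778084) → end (x,ẋ)=(0.467650, 0.835688)
phase 3: p=0.6974, T=0.291, ωT=0.837265, cosh=1.371467, sinh=0.938574; start (x,ẋ)=(0.467650, 0.835688) → end (x,ẋ)=(0.654916, 0.525686)
phase 4: p=1.1568, T=0.594, ωT=1.709057, cosh=2.852393, sinh=2.671356; start (x,ẋ)=(0.654916, 0.525686) → end (x,ẋ)=(0.213306, -2.358032)

x = 0.2133, ẋ = -2.3580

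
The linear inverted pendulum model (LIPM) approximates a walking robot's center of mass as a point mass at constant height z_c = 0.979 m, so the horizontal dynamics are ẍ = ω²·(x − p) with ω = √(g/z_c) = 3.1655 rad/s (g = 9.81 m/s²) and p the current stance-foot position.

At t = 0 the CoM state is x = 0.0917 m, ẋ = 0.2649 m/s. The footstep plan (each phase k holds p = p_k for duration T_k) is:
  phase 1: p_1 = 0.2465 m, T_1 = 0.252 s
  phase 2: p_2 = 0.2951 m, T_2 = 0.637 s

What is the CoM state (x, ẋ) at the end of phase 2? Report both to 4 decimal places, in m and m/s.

phase 1: p=0.2465, T=0.252, ωT=0.797706, cosh=1.335401, sinh=0.885040; start (x,ẋ)=(0.091700, 0.264900) → end (x,ẋ)=(0.113843, -0.079939)
phase 2: p=0.2951, T=0.637, ωT=2.016424, cosh=3.822272, sinh=3.689141; start (x,ẋ)=(0.113843, -0.079939) → end (x,ẋ)=(-0.490876, -2.422262)

x = -0.4909, ẋ = -2.4223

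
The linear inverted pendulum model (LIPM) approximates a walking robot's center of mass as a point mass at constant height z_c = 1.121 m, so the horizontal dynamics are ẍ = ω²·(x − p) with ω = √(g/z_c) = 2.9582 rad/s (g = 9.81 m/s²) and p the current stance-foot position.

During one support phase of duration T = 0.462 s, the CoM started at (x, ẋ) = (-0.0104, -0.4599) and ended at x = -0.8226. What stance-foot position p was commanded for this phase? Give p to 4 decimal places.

p = 0.4738

ωT = 2.9582·0.462 = 1.366688; cosh(ωT) = 2.088645, sinh(ωT) = 1.833695
x(T) = p + (x₀−p)·cosh(ωT) + (ẋ₀/ω)·sinh(ωT) ⇒ p·(1 − cosh) = x(T) − x₀·cosh − (ẋ₀/ω)·sinh
numerator   = -0.8226 − (-0.0104)·2.088645 − (-0.4599/2.9582)·1.833695 = -0.515801
denominator = 1 − 2.088645 = -1.088645
p = -0.515801 / -1.088645 = 0.4738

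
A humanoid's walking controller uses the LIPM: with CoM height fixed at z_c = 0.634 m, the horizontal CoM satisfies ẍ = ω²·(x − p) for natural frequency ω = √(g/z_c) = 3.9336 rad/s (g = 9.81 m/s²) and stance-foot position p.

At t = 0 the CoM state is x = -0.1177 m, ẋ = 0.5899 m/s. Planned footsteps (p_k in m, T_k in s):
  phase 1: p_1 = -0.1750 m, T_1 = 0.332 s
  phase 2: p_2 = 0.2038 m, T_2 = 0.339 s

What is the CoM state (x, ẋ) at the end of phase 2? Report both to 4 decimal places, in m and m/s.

x = 0.8834, ẋ = 3.0918

phase 1: p=-0.1750, T=0.332, ωT=1.305955, cosh=1.981063, sinh=1.710150; start (x,ẋ)=(-0.117700, 0.589900) → end (x,ẋ)=(0.194977, 1.554089)
phase 2: p=0.2038, T=0.339, ωT=1.333490, cosh=2.028910, sinh=1.765354; start (x,ẋ)=(0.194977, 1.554089) → end (x,ẋ)=(0.883355, 3.091835)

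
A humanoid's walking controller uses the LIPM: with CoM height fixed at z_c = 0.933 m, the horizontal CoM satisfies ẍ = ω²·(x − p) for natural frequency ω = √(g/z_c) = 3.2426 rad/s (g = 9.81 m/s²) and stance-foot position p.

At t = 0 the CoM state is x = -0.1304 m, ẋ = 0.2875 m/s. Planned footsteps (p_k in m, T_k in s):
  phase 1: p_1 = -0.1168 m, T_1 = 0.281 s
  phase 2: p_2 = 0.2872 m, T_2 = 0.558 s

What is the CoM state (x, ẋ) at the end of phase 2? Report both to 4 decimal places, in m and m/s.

phase 1: p=-0.1168, T=0.281, ωT=0.911171, cosh=1.444643, sinh=1.042590; start (x,ẋ)=(-0.130400, 0.287500) → end (x,ẋ)=(-0.044008, 0.369357)
phase 2: p=0.2872, T=0.558, ωT=1.809371, cosh=3.135181, sinh=2.971423; start (x,ẋ)=(-0.044008, 0.369357) → end (x,ẋ)=(-0.412727, -2.033229)

x = -0.4127, ẋ = -2.0332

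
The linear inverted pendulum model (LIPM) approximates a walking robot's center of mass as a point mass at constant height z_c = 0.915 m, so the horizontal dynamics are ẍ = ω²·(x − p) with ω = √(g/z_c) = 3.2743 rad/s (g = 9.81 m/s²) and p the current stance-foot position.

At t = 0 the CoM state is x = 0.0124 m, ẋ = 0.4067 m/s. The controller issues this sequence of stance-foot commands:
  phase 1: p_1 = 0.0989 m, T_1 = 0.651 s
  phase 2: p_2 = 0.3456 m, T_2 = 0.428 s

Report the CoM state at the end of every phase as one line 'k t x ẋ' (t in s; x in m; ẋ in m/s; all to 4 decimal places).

1 0.6510 0.2453 0.5613
2 1.0790 0.4566 0.5824

phase 1: p=0.0989, T=0.651, ωT=2.131569, cosh=4.273367, sinh=4.154716; start (x,ẋ)=(0.012400, 0.406700) → end (x,ẋ)=(0.245310, 0.561251)
phase 2: p=0.3456, T=0.428, ωT=1.401400, cosh=2.153567, sinh=1.907315; start (x,ẋ)=(0.245310, 0.561251) → end (x,ẋ)=(0.456553, 0.582368)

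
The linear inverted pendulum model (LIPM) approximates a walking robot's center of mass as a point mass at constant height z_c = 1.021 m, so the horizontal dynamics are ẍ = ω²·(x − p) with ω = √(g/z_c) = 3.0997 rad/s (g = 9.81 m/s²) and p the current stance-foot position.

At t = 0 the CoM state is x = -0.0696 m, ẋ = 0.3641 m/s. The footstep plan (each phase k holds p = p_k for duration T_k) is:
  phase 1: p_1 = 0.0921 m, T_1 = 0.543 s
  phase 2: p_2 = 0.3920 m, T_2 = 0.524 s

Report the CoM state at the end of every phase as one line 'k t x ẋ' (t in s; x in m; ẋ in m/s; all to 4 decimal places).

phase 1: p=0.0921, T=0.543, ωT=1.683137, cosh=2.784102, sinh=2.598312; start (x,ẋ)=(-0.069600, 0.364100) → end (x,ẋ)=(-0.052884, -0.288638)
phase 2: p=0.3920, T=0.524, ωT=1.624243, cosh=2.635818, sinh=2.438757; start (x,ẋ)=(-0.052884, -0.288638) → end (x,ẋ)=(-1.007725, -4.123860)

1 0.5430 -0.0529 -0.2886
2 1.0670 -1.0077 -4.1239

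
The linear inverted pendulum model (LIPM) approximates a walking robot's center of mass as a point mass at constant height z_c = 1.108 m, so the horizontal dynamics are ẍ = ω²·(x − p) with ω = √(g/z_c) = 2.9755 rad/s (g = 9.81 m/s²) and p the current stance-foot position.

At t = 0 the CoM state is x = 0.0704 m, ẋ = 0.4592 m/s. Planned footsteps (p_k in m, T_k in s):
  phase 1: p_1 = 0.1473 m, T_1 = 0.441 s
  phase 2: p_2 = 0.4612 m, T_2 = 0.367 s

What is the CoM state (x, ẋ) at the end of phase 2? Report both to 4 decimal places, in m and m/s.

x = 0.3589, ẋ = 0.0711

phase 1: p=0.1473, T=0.441, ωT=1.312195, cosh=1.991774, sinh=1.722546; start (x,ẋ)=(0.070400, 0.459200) → end (x,ẋ)=(0.259968, 0.520477)
phase 2: p=0.4612, T=0.367, ωT=1.092008, cosh=1.657898, sinh=1.322356; start (x,ẋ)=(0.259968, 0.520477) → end (x,ẋ)=(0.358885, 0.071115)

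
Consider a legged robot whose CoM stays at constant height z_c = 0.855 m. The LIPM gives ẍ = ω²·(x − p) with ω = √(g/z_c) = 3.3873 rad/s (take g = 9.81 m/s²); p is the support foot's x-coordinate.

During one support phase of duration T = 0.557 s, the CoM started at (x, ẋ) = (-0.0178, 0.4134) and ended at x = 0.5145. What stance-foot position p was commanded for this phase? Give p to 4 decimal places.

p = -0.0763

ωT = 3.3873·0.557 = 1.886726; cosh(ωT) = 3.374650, sinh(ωT) = 3.223083
x(T) = p + (x₀−p)·cosh(ωT) + (ẋ₀/ω)·sinh(ωT) ⇒ p·(1 − cosh) = x(T) − x₀·cosh − (ẋ₀/ω)·sinh
numerator   = 0.5145 − (-0.0178)·3.374650 − (0.4134/3.3873)·3.223083 = 0.181211
denominator = 1 − 3.374650 = -2.374650
p = 0.181211 / -2.374650 = -0.0763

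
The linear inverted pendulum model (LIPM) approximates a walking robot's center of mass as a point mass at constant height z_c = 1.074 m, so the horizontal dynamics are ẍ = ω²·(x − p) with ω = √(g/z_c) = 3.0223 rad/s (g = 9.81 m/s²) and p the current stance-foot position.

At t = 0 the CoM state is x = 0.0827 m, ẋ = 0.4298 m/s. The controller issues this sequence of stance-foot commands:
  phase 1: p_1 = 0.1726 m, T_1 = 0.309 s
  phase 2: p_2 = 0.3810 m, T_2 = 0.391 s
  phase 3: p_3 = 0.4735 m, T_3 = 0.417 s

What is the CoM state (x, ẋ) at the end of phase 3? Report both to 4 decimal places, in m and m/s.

phase 1: p=0.1726, T=0.309, ωT=0.933891, cosh=1.468706, sinh=1.075684; start (x,ẋ)=(0.082700, 0.429800) → end (x,ẋ)=(0.193536, 0.338981)
phase 2: p=0.3810, T=0.391, ωT=1.181719, cosh=1.783363, sinh=1.476612; start (x,ẋ)=(0.193536, 0.338981) → end (x,ẋ)=(0.212300, -0.232081)
phase 3: p=0.4735, T=0.417, ωT=1.260299, cosh=1.905023, sinh=1.621453; start (x,ẋ)=(0.212300, -0.232081) → end (x,ẋ)=(-0.148602, -1.722134)

x = -0.1486, ẋ = -1.7221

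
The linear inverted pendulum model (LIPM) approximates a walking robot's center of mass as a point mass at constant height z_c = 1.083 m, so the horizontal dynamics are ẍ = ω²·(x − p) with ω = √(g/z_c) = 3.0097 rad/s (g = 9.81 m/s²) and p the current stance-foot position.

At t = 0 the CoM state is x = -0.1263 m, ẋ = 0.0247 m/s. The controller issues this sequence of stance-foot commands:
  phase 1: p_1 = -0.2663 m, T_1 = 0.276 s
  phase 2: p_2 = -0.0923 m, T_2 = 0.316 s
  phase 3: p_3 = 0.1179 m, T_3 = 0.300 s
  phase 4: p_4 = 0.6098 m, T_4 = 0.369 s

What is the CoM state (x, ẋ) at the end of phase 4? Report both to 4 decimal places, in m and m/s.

phase 1: p=-0.2663, T=0.276, ωT=0.830677, cosh=1.365313, sinh=0.929559; start (x,ẋ)=(-0.126300, 0.024700) → end (x,ẋ)=(-0.067527, 0.425400)
phase 2: p=-0.0923, T=0.316, ωT=0.951065, cosh=1.487397, sinh=1.101068; start (x,ẋ)=(-0.067527, 0.425400) → end (x,ẋ)=(0.100175, 0.714833)
phase 3: p=0.1179, T=0.300, ωT=0.902910, cosh=1.436080, sinh=1.030691; start (x,ẋ)=(0.100175, 0.714833) → end (x,ẋ)=(0.337245, 0.971573)
phase 4: p=0.6098, T=0.369, ωT=1.110579, cosh=1.682742, sinh=1.353374; start (x,ẋ)=(0.337245, 0.971573) → end (x,ẋ)=(0.588048, 0.524720)

x = 0.5880, ẋ = 0.5247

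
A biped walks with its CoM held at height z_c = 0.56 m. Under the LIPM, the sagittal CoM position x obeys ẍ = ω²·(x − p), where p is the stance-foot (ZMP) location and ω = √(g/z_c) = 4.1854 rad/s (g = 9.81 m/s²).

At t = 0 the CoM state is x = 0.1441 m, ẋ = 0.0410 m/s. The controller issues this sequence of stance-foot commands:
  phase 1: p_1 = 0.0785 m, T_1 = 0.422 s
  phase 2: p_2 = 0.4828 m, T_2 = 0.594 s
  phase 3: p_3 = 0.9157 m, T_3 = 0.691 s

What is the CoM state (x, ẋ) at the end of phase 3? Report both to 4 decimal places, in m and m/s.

x = 0.9727, ẋ = 0.3469

phase 1: p=0.0785, T=0.422, ωT=1.766239, cosh=3.009894, sinh=2.838919; start (x,ẋ)=(0.144100, 0.041000) → end (x,ẋ)=(0.303759, 0.902866)
phase 2: p=0.4828, T=0.594, ωT=2.486128, cosh=6.048946, sinh=5.965714; start (x,ẋ)=(0.303759, 0.902866) → end (x,ẋ)=(0.686702, 0.990928)
phase 3: p=0.9157, T=0.691, ωT=2.892111, cosh=9.043400, sinh=8.987941; start (x,ẋ)=(0.686702, 0.990928) → end (x,ẋ)=(0.972749, 0.346884)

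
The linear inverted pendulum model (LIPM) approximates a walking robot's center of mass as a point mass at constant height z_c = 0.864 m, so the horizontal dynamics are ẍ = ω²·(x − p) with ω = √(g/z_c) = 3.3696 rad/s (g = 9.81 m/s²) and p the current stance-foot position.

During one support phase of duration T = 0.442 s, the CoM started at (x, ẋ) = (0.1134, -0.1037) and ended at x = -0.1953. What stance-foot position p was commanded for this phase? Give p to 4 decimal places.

ωT = 3.3696·0.442 = 1.489363; cosh(ωT) = 2.329894, sinh(ωT) = 2.104377
x(T) = p + (x₀−p)·cosh(ωT) + (ẋ₀/ω)·sinh(ωT) ⇒ p·(1 − cosh) = x(T) − x₀·cosh − (ẋ₀/ω)·sinh
numerator   = -0.1953 − (0.1134)·2.329894 − (-0.1037/3.3696)·2.104377 = -0.394747
denominator = 1 − 2.329894 = -1.329894
p = -0.394747 / -1.329894 = 0.2968

p = 0.2968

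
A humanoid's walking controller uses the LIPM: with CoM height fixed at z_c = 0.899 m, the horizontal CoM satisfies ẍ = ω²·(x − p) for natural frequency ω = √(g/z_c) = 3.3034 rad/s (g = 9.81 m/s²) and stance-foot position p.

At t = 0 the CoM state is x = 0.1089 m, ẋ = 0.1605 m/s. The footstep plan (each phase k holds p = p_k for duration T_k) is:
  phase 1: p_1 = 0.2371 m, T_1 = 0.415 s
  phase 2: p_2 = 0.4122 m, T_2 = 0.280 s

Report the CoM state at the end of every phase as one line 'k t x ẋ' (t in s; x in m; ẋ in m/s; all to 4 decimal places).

1 0.4150 0.0579 -0.4438
2 0.6950 -0.2476 -1.8914

phase 1: p=0.2371, T=0.415, ωT=1.370911, cosh=2.096407, sinh=1.842531; start (x,ẋ)=(0.108900, 0.160500) → end (x,ẋ)=(0.057862, -0.443831)
phase 2: p=0.4122, T=0.280, ωT=0.924952, cosh=1.459149, sinh=1.062598; start (x,ẋ)=(0.057862, -0.443831) → end (x,ẋ)=(-0.247597, -1.891407)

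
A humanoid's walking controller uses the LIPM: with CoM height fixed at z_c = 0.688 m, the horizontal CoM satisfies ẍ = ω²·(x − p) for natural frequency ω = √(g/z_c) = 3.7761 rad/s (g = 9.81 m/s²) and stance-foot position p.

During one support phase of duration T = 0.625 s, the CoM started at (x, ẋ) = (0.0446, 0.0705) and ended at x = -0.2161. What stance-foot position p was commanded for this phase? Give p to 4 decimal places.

p = 0.1272

ωT = 3.7761·0.625 = 2.360063; cosh(ωT) = 5.343014, sinh(ωT) = 5.248600
x(T) = p + (x₀−p)·cosh(ωT) + (ẋ₀/ω)·sinh(ωT) ⇒ p·(1 − cosh) = x(T) − x₀·cosh − (ẋ₀/ω)·sinh
numerator   = -0.2161 − (0.0446)·5.343014 − (0.0705/3.7761)·5.248600 = -0.552390
denominator = 1 − 5.343014 = -4.343014
p = -0.552390 / -4.343014 = 0.1272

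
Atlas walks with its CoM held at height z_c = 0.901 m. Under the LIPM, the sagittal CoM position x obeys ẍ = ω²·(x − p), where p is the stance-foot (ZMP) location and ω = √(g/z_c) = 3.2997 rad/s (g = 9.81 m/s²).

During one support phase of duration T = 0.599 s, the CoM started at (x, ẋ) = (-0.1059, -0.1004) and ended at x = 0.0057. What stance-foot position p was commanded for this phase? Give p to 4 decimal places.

ωT = 3.2997·0.599 = 1.976520; cosh(ωT) = 3.678067, sinh(ωT) = 3.539517
x(T) = p + (x₀−p)·cosh(ωT) + (ẋ₀/ω)·sinh(ωT) ⇒ p·(1 − cosh) = x(T) − x₀·cosh − (ẋ₀/ω)·sinh
numerator   = 0.0057 − (-0.1059)·3.678067 − (-0.1004/3.2997)·3.539517 = 0.502904
denominator = 1 − 3.678067 = -2.678067
p = 0.502904 / -2.678067 = -0.1878

p = -0.1878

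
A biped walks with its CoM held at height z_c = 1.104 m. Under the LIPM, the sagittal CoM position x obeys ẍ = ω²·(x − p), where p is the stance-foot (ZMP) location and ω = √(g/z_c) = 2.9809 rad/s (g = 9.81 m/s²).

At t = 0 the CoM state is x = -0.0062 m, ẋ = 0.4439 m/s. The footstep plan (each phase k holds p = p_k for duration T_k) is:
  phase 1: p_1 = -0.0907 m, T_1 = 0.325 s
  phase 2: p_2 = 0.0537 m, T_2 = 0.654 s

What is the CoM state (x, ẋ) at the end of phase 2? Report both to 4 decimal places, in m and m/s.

x = 1.6947, ẋ = 4.9633

phase 1: p=-0.0907, T=0.325, ωT=0.968793, cosh=1.507151, sinh=1.127610; start (x,ẋ)=(-0.006200, 0.443900) → end (x,ẋ)=(0.204572, 0.953054)
phase 2: p=0.0537, T=0.654, ωT=1.949509, cosh=3.583789, sinh=3.441445; start (x,ẋ)=(0.204572, 0.953054) → end (x,ẋ)=(1.694693, 4.963280)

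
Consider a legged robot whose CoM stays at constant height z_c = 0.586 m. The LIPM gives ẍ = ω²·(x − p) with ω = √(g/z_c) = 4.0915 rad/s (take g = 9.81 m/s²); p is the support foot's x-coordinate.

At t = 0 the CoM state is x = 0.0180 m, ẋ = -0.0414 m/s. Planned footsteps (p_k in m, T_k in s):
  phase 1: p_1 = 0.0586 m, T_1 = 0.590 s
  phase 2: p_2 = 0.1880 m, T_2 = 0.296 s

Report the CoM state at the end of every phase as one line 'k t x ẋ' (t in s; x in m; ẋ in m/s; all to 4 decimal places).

phase 1: p=0.0586, T=0.590, ωT=2.413985, cosh=5.633938, sinh=5.544480; start (x,ẋ)=(0.018000, -0.041400) → end (x,ẋ)=(-0.226240, -1.154266)
phase 2: p=0.1880, T=0.296, ωT=1.211084, cosh=1.827498, sinh=1.529624; start (x,ẋ)=(-0.226240, -1.154266) → end (x,ẋ)=(-1.000550, -4.701921)

1 0.5900 -0.2262 -1.1543
2 0.8860 -1.0005 -4.7019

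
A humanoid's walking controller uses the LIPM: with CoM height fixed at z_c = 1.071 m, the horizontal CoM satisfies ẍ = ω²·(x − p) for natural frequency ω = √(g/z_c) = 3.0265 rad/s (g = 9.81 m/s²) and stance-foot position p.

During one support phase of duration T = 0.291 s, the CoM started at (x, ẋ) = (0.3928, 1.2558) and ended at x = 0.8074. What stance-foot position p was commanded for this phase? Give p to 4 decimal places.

p = 0.3927

ωT = 3.0265·0.291 = 0.880711; cosh(ωT) = 1.413552, sinh(ωT) = 0.999064
x(T) = p + (x₀−p)·cosh(ωT) + (ẋ₀/ω)·sinh(ωT) ⇒ p·(1 − cosh) = x(T) − x₀·cosh − (ẋ₀/ω)·sinh
numerator   = 0.8074 − (0.3928)·1.413552 − (1.2558/3.0265)·0.999064 = -0.162389
denominator = 1 − 1.413552 = -0.413552
p = -0.162389 / -0.413552 = 0.3927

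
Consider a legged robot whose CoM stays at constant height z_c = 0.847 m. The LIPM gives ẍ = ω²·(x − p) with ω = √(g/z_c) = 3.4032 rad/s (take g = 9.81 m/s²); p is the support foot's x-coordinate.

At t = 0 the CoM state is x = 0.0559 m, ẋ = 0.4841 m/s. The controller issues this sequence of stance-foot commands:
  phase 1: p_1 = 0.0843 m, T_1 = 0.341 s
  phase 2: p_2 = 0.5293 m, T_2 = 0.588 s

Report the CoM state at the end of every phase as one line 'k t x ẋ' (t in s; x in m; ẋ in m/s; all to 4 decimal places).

phase 1: p=0.0843, T=0.341, ωT=1.160491, cosh=1.752416, sinh=1.439084; start (x,ẋ)=(0.055900, 0.484100) → end (x,ẋ)=(0.239239, 0.709256)
phase 2: p=0.5293, T=0.588, ωT=2.001082, cosh=3.766121, sinh=3.630932; start (x,ẋ)=(0.239239, 0.709256) → end (x,ẋ)=(0.193612, -0.913079)

1 0.3410 0.2392 0.7093
2 0.9290 0.1936 -0.9131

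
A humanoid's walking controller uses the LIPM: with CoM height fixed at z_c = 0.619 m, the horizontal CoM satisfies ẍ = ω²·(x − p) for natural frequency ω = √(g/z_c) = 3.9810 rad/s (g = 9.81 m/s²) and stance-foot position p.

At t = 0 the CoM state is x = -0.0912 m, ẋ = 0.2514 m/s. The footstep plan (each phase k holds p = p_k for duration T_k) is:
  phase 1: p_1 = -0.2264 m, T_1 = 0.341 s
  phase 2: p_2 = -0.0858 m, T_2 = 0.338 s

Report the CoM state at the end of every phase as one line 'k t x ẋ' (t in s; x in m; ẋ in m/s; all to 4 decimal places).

1 0.3410 0.1683 1.4976
2 0.6790 1.1086 4.8815

phase 1: p=-0.2264, T=0.341, ωT=1.357521, cosh=2.071922, sinh=1.814624; start (x,ẋ)=(-0.091200, 0.251400) → end (x,ẋ)=(0.168317, 1.497569)
phase 2: p=-0.0858, T=0.338, ωT=1.345578, cosh=2.050397, sinh=1.790008; start (x,ẋ)=(0.168317, 1.497569) → end (x,ẋ)=(1.108605, 4.881457)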